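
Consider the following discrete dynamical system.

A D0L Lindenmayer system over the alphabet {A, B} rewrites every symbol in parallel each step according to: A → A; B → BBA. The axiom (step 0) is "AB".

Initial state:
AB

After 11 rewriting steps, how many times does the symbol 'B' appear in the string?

0) AB
1) ABBA
2) ABBABBAA
3) ABBABBAABBABBAAA
4) ABBABBAABBABBAAABBABBAABBABBAAAA
5) ABBABBAABBABBAAABBABBAABBABBAAAABBABBAABBABBAAABBABBAABBABBAAAAA
6) ABBABBAABBABBAAABBABBAABBABBAAAABBABBAABBABBAAABBABBAABBAB…ABBABBAAABBABBAABBABBAAAABBABBAABBABBAAABBABBAABBABBAAAAAA  (len 128)
7) ABBABBAABBABBAAABBABBAABBABBAAAABBABBAABBABBAAABBABBAABBAB…BBABBAAABBABBAABBABBAAAABBABBAABBABBAAABBABBAABBABBAAAAAAA  (len 256)
8) ABBABBAABBABBAAABBABBAABBABBAAAABBABBAABBABBAAABBABBAABBAB…BABBAAABBABBAABBABBAAAABBABBAABBABBAAABBABBAABBABBAAAAAAAA  (len 512)
9) ABBABBAABBABBAAABBABBAABBABBAAAABBABBAABBABBAAABBABBAABBAB…ABBAAABBABBAABBABBAAAABBABBAABBABBAAABBABBAABBABBAAAAAAAAA  (len 1024)
10) ABBABBAABBABBAAABBABBAABBABBAAAABBABBAABBABBAAABBABBAABBAB…BBAAABBABBAABBABBAAAABBABBAABBABBAAABBABBAABBABBAAAAAAAAAA  (len 2048)
11) ABBABBAABBABBAAABBABBAABBABBAAAABBABBAABBABBAAABBABBAABBAB…BAAABBABBAABBABBAAAABBABBAABBABBAAABBABBAABBABBAAAAAAAAAAA  (len 4096)

2048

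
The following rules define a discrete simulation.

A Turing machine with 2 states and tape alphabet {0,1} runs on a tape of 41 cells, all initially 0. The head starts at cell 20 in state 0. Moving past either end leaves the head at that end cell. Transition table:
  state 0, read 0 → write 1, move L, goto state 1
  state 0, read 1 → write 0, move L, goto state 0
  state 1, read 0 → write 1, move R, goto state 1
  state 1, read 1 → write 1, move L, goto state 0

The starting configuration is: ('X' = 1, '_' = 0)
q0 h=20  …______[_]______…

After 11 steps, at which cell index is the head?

15

step 0: q0 h=20  …______[_]______…
step 1: q1 h=19  …______[_]X_____…
step 2: q1 h=20  …_____X[X]______…
step 3: q0 h=19  …______[X]X_____…
step 4: q0 h=18  …______[_]_X____…
step 5: q1 h=17  …______[_]X_X___…
step 6: q1 h=18  …_____X[X]_X____…
step 7: q0 h=17  …______[X]X_X___…
step 8: q0 h=16  …______[_]_X_X__…
step 9: q1 h=15  …______[_]X_X_X_…
step 10: q1 h=16  …_____X[X]_X_X__…
step 11: q0 h=15  …______[X]X_X_X_…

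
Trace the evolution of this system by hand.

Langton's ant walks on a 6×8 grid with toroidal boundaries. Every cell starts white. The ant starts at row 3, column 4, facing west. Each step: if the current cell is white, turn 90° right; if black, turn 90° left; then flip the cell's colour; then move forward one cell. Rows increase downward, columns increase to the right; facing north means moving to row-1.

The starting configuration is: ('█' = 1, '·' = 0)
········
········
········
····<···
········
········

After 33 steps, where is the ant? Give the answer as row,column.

4,6

k=0  ········
········
········
····<···
········
········
k=1  ········
········
····^···
····█···
········
········
k=2  ········
········
····█>··
····█···
········
········
k=3  ········
········
····██··
····█v··
········
········
k=4  ········
········
····██··
····<█··
········
········
k=5  ········
········
····██··
·····█··
····v···
········
k=6  ········
········
····██··
·····█··
···<█···
········
k=7  ········
········
····██··
···^·█··
···██···
········
k=8  ········
········
····██··
···█>█··
···██···
········
k=9  ········
········
····██··
···███··
···█v···
········
k=10  ········
········
····██··
···███··
···█·>··
········
k=11  ········
········
····██··
···███··
···█·█··
·····v··
k=12  ········
········
····██··
···███··
···█·█··
····<█··
k=13  ········
········
····██··
···███··
···█^█··
····██··
k=14  ········
········
····██··
···███··
···██>··
····██··
k=15  ········
········
····██··
···██^··
···██···
····██··
k=16  ········
········
····██··
···█<···
···██···
····██··
k=17  ········
········
····██··
···█····
···█v···
····██··
k=18  ········
········
····██··
···█····
···█·>··
····██··
k=19  ········
········
····██··
···█····
···█·█··
····█v··
k=20  ········
········
····██··
···█····
···█·█··
····█·>·
k=21  ······v·
········
····██··
···█····
···█·█··
····█·█·
k=22  ·····<█·
········
····██··
···█····
···█·█··
····█·█·
k=23  ·····██·
········
····██··
···█····
···█·█··
····█^█·
k=24  ·····██·
········
····██··
···█····
···█·█··
····██>·
k=25  ·····██·
········
····██··
···█····
···█·█^·
····██··
k=26  ·····██·
········
····██··
···█····
···█·██>
····██··
k=27  ·····██·
········
····██··
···█····
···█·███
····██·v
k=28  ·····██·
········
····██··
···█····
···█·███
····██<█
k=29  ·····██·
········
····██··
···█····
···█·█^█
····████
k=30  ·····██·
········
····██··
···█····
···█·<·█
····████
k=31  ·····██·
········
····██··
···█····
···█···█
····█v██
k=32  ·····██·
········
····██··
···█····
···█···█
····█·>█
k=33  ·····██·
········
····██··
···█····
···█··^█
····█··█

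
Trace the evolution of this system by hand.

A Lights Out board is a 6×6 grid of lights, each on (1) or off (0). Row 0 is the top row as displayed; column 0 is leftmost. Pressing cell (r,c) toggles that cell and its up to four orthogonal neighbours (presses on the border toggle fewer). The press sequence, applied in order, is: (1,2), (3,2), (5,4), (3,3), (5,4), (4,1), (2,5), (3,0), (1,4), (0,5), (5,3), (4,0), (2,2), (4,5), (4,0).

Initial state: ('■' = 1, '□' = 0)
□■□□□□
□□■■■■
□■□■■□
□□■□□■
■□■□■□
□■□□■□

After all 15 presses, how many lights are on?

22

0) □■□□□□
□□■■■■
□■□■■□
□□■□□■
■□■□■□
□■□□■□
1) □■■□□□
□■□□■■
□■■■■□
□□■□□■
■□■□■□
□■□□■□
2) □■■□□□
□■□□■■
□■□■■□
□■□■□■
■□□□■□
□■□□■□
3) □■■□□□
□■□□■■
□■□■■□
□■□■□■
■□□□□□
□■□■□■
4) □■■□□□
□■□□■■
□■□□■□
□■■□■■
■□□■□□
□■□■□■
5) □■■□□□
□■□□■■
□■□□■□
□■■□■■
■□□■■□
□■□□■□
6) □■■□□□
□■□□■■
□■□□■□
□□■□■■
□■■■■□
□□□□■□
7) □■■□□□
□■□□■□
□■□□□■
□□■□■□
□■■■■□
□□□□■□
8) □■■□□□
□■□□■□
■■□□□■
■■■□■□
■■■■■□
□□□□■□
9) □■■□■□
□■□■□■
■■□□■■
■■■□■□
■■■■■□
□□□□■□
10) □■■□□■
□■□■□□
■■□□■■
■■■□■□
■■■■■□
□□□□■□
11) □■■□□■
□■□■□□
■■□□■■
■■■□■□
■■■□■□
□□■■□□
12) □■■□□■
□■□■□□
■■□□■■
□■■□■□
□□■□■□
■□■■□□
13) □■■□□■
□■■■□□
■□■■■■
□■□□■□
□□■□■□
■□■■□□
14) □■■□□■
□■■■□□
■□■■■■
□■□□■■
□□■□□■
■□■■□■
15) □■■□□■
□■■■□□
■□■■■■
■■□□■■
■■■□□■
□□■■□■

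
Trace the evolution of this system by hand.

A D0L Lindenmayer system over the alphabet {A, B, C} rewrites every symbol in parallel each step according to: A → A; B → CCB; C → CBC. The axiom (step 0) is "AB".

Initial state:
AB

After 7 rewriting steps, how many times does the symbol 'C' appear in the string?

1458

t=0: AB
t=1: ACCB
t=2: ACBCCBCCCB
t=3: ACBCCCBCBCCBCCCBCBCCBCCBCCCB
t=4: ACBCCCBCBCCBCCBCCCBCBCCCBCBCCBCCCBCBCCBCCBCCCBCBCCCBCBCCBCCCBCBCCBCCCBCBCCBCCBCCCB
t=5: ACBCCCBCBCCBCCBCCCBCBCCCBCBCCBCCCBCBCCBCCCBCBCCBCCBCCCBCBC…BCBCCBCCCBCBCCBCCBCCCBCBCCCBCBCCBCCCBCBCCBCCCBCBCCBCCBCCCB  (len 244)
t=6: ACBCCCBCBCCBCCBCCCBCBCCCBCBCCBCCCBCBCCBCCCBCBCCBCCBCCCBCBC…BCBCCBCCCBCBCCBCCBCCCBCBCCCBCBCCBCCCBCBCCBCCCBCBCCBCCBCCCB  (len 730)
t=7: ACBCCCBCBCCBCCBCCCBCBCCCBCBCCBCCCBCBCCBCCCBCBCCBCCBCCCBCBC…BCBCCBCCCBCBCCBCCBCCCBCBCCCBCBCCBCCCBCBCCBCCCBCBCCBCCBCCCB  (len 2188)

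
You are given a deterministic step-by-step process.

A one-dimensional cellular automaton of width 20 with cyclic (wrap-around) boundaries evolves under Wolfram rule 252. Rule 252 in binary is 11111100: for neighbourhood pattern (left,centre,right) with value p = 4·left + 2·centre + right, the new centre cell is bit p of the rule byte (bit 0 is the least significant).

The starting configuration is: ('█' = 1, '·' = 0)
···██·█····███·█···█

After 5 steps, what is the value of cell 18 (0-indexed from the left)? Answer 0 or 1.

[0] ···██·█····███·█···█
[1] █··█████···██████··█
[2] ██·██████··███████·█
[3] ██████████·█████████
[4] ████████████████████
[5] ████████████████████

1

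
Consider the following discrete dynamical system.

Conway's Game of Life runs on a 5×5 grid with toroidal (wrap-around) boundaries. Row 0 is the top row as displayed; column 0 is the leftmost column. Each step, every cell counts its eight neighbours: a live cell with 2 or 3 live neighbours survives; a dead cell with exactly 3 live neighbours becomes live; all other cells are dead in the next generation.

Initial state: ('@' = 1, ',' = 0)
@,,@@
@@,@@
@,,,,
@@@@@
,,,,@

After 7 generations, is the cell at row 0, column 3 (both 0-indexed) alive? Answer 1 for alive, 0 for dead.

1

k=0  @,,@@
@@,@@
@,,,,
@@@@@
,,,,@
k=1  ,@@,,
,@@@,
,,,,,
,@@@,
,,,,,
k=2  ,@,@,
,@,@,
,,,,,
,,@,,
,,,@,
k=3  ,,,@@
,,,,,
,,@,,
,,,,,
,,,@,
k=4  ,,,@@
,,,@,
,,,,,
,,,,,
,,,@@
k=5  ,,@,,
,,,@@
,,,,,
,,,,,
,,,@@
k=6  ,,@,,
,,,@,
,,,,,
,,,,,
,,,@,
k=7  ,,@@,
,,,,,
,,,,,
,,,,,
,,,,,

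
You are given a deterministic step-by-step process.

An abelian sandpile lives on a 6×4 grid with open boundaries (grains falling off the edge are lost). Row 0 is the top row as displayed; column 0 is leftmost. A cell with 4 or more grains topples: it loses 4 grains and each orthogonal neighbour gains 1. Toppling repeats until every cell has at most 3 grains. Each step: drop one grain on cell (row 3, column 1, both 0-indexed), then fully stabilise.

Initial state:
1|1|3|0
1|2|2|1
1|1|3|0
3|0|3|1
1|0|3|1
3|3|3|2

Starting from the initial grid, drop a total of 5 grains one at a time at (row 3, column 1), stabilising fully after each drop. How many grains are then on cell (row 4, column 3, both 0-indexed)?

gen 0: 1|1|3|0
1|2|2|1
1|1|3|0
3|0|3|1
1|0|3|1
3|3|3|2
gen 1: 1|1|3|0
1|2|2|1
1|1|3|0
3|1|3|1
1|0|3|1
3|3|3|2
gen 2: 1|1|3|0
1|2|2|1
1|1|3|0
3|2|3|1
1|0|3|1
3|3|3|2
gen 3: 1|1|3|0
1|2|2|1
1|1|3|0
3|3|3|1
1|0|3|1
3|3|3|2
gen 4: 1|1|3|0
1|2|3|1
2|3|0|1
0|2|2|2
3|3|1|2
0|1|1|3
gen 5: 1|1|3|0
1|2|3|1
2|3|0|1
0|3|2|2
3|3|1|2
0|1|1|3

2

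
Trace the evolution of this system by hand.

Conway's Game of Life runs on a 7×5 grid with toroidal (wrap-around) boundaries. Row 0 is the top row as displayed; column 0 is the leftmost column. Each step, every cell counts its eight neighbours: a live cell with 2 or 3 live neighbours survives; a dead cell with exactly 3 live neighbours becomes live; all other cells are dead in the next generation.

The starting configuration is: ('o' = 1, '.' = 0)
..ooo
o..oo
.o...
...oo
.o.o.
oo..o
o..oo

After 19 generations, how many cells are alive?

30

0) ..ooo
o..oo
.o...
...oo
.o.o.
oo..o
o..oo
1) .oo..
oo...
..o..
o..oo
.o.o.
.o...
.....
2) ooo..
o....
..oo.
oo.oo
.o.o.
..o..
.oo..
3) o.o..
o..oo
..oo.
oo...
.o.o.
...o.
o..o.
4) o.o..
o....
..oo.
oo.oo
oo..o
...o.
.ooo.
5) o.ooo
..ooo
..oo.
.....
.o...
...o.
.o.oo
6) .....
o....
..o.o
..o..
.....
o..oo
.o...
7) .....
.....
.o.o.
...o.
...oo
o...o
o...o
8) .....
.....
..o..
...o.
o..o.
.....
o...o
9) .....
.....
.....
..ooo
....o
o....
.....
10) .....
.....
...o.
...oo
o...o
.....
.....
11) .....
.....
...oo
o..o.
o..oo
.....
.....
12) .....
.....
...oo
o.o..
o..o.
....o
.....
13) .....
.....
...oo
ooo..
oo.o.
....o
.....
14) .....
.....
ooooo
.....
...o.
o...o
.....
15) .....
ooooo
ooooo
oo...
....o
....o
.....
16) ooooo
.....
.....
.....
....o
.....
.....
17) ooooo
ooooo
.....
.....
.....
.....
ooooo
18) .....
.....
ooooo
.....
.....
ooooo
.....
19) .....
ooooo
ooooo
ooooo
ooooo
ooooo
ooooo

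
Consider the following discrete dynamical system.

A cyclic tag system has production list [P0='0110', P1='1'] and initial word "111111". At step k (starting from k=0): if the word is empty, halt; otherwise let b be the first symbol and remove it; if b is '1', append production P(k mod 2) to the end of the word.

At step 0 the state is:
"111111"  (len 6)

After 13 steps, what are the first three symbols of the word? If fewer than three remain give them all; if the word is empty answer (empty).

101

0) "111111"  (len 6)
1) "111110110"  (len 9)
2) "111101101"  (len 9)
3) "111011010110"  (len 12)
4) "110110101101"  (len 12)
5) "101101011010110"  (len 15)
6) "011010110101101"  (len 15)
7) "11010110101101"  (len 14)
8) "10101101011011"  (len 14)
9) "01011010110110110"  (len 17)
10) "1011010110110110"  (len 16)
11) "0110101101101100110"  (len 19)
12) "110101101101100110"  (len 18)
13) "101011011011001100110"  (len 21)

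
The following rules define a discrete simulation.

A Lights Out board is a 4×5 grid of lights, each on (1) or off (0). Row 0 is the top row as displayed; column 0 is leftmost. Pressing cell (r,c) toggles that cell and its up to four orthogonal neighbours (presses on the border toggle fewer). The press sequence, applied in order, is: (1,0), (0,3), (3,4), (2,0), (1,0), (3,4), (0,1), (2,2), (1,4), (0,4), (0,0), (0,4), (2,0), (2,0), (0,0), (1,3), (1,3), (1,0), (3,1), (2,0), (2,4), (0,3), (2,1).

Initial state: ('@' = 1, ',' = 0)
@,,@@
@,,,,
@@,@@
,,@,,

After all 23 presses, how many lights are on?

13

gen 0: @,,@@
@,,,,
@@,@@
,,@,,
gen 1: ,,,@@
,@,,,
,@,@@
,,@,,
gen 2: ,,@,,
,@,@,
,@,@@
,,@,,
gen 3: ,,@,,
,@,@,
,@,@,
,,@@@
gen 4: ,,@,,
@@,@,
@,,@,
@,@@@
gen 5: @,@,,
,,,@,
,,,@,
@,@@@
gen 6: @,@,,
,,,@,
,,,@@
@,@,,
gen 7: ,@,,,
,@,@,
,,,@@
@,@,,
gen 8: ,@,,,
,@@@,
,@@,@
@,,,,
gen 9: ,@,,@
,@@,@
,@@,,
@,,,,
gen 10: ,@,@,
,@@,,
,@@,,
@,,,,
gen 11: @,,@,
@@@,,
,@@,,
@,,,,
gen 12: @,,,@
@@@,@
,@@,,
@,,,,
gen 13: @,,,@
,@@,@
@,@,,
,,,,,
gen 14: @,,,@
@@@,@
,@@,,
@,,,,
gen 15: ,@,,@
,@@,@
,@@,,
@,,,,
gen 16: ,@,@@
,@,@,
,@@@,
@,,,,
gen 17: ,@,,@
,@@,@
,@@,,
@,,,,
gen 18: @@,,@
@,@,@
@@@,,
@,,,,
gen 19: @@,,@
@,@,@
@,@,,
,@@,,
gen 20: @@,,@
,,@,@
,@@,,
@@@,,
gen 21: @@,,@
,,@,,
,@@@@
@@@,@
gen 22: @@@@,
,,@@,
,@@@@
@@@,@
gen 23: @@@@,
,@@@,
@,,@@
@,@,@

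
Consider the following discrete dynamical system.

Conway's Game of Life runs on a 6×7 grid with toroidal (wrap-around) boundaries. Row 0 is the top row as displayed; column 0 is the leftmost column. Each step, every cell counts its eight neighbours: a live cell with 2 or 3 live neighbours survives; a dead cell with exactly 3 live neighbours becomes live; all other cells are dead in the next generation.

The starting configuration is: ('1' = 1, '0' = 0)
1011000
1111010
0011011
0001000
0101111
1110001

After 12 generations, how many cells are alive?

8

gen 0: 1011000
1111010
0011011
0001000
0101111
1110001
gen 1: 0000100
1000010
1000011
1000000
0101111
0000000
gen 2: 0000000
1000110
1100010
0100000
1000111
0001000
gen 3: 0000100
1100110
1100110
0100100
1000111
0000111
gen 4: 1001000
1101000
0011000
0101000
1001000
1001000
gen 5: 1001101
1101100
1001100
0101100
1101100
1111101
gen 6: 0000000
0100000
1000010
0100010
0000001
0000000
gen 7: 0000000
0000000
1100001
1000010
0000000
0000000
gen 8: 0000000
1000000
1100001
1100000
0000000
0000000
gen 9: 0000000
1100001
0000001
0100001
0000000
0000000
gen 10: 1000000
1000001
0100011
1000000
0000000
0000000
gen 11: 1000001
0100010
0100010
1000001
0000000
0000000
gen 12: 1000001
0100010
0100010
1000001
0000000
0000000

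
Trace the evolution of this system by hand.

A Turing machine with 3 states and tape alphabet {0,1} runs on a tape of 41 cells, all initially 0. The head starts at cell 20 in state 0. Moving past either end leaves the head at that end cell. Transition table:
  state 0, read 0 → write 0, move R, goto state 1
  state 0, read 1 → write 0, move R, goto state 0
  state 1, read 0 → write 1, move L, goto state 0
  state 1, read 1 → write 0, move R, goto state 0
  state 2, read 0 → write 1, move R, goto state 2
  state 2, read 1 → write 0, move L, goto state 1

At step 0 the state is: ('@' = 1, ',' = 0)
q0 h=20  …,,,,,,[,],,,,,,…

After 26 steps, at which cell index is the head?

k=0  q0 h=20  …,,,,,,[,],,,,,,…
k=1  q1 h=21  …,,,,,,[,],,,,,,…
k=2  q0 h=20  …,,,,,,[,]@,,,,,…
k=3  q1 h=21  …,,,,,,[@],,,,,,…
k=4  q0 h=22  …,,,,,,[,],,,,,,…
k=5  q1 h=23  …,,,,,,[,],,,,,,…
k=6  q0 h=22  …,,,,,,[,]@,,,,,…
k=7  q1 h=23  …,,,,,,[@],,,,,,…
k=8  q0 h=24  …,,,,,,[,],,,,,,…
k=9  q1 h=25  …,,,,,,[,],,,,,,…
k=10  q0 h=24  …,,,,,,[,]@,,,,,…
k=11  q1 h=25  …,,,,,,[@],,,,,,…
k=12  q0 h=26  …,,,,,,[,],,,,,,…
k=13  q1 h=27  …,,,,,,[,],,,,,,…
k=14  q0 h=26  …,,,,,,[,]@,,,,,…
k=15  q1 h=27  …,,,,,,[@],,,,,,…
k=16  q0 h=28  …,,,,,,[,],,,,,,…
k=17  q1 h=29  …,,,,,,[,],,,,,,…
k=18  q0 h=28  …,,,,,,[,]@,,,,,…
k=19  q1 h=29  …,,,,,,[@],,,,,,…
k=20  q0 h=30  …,,,,,,[,],,,,,,…
k=21  q1 h=31  …,,,,,,[,],,,,,,…
k=22  q0 h=30  …,,,,,,[,]@,,,,,…
k=23  q1 h=31  …,,,,,,[@],,,,,,…
k=24  q0 h=32  …,,,,,,[,],,,,,,…
k=25  q1 h=33  …,,,,,,[,],,,,,,…
k=26  q0 h=32  …,,,,,,[,]@,,,,,…

32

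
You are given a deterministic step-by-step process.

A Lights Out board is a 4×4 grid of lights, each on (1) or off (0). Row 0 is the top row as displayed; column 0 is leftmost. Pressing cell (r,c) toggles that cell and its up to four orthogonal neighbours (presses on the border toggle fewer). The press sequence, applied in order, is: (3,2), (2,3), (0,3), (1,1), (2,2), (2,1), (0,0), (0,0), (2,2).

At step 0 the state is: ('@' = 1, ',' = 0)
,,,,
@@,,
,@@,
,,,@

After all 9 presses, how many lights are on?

[0] ,,,,
@@,,
,@@,
,,,@
[1] ,,,,
@@,,
,@,,
,@@,
[2] ,,,,
@@,@
,@@@
,@@@
[3] ,,@@
@@,,
,@@@
,@@@
[4] ,@@@
,,@,
,,@@
,@@@
[5] ,@@@
,,,,
,@,,
,@,@
[6] ,@@@
,@,,
@,@,
,,,@
[7] @,@@
@@,,
@,@,
,,,@
[8] ,@@@
,@,,
@,@,
,,,@
[9] ,@@@
,@@,
@@,@
,,@@

10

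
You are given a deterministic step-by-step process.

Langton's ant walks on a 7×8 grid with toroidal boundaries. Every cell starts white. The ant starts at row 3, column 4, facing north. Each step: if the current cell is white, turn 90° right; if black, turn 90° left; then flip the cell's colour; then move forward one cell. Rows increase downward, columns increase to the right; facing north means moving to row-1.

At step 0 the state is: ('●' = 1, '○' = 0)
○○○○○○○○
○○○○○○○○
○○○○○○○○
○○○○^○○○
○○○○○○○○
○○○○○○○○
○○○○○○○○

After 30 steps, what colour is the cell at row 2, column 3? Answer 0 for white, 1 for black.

k=0  ○○○○○○○○
○○○○○○○○
○○○○○○○○
○○○○^○○○
○○○○○○○○
○○○○○○○○
○○○○○○○○
k=1  ○○○○○○○○
○○○○○○○○
○○○○○○○○
○○○○●>○○
○○○○○○○○
○○○○○○○○
○○○○○○○○
k=2  ○○○○○○○○
○○○○○○○○
○○○○○○○○
○○○○●●○○
○○○○○v○○
○○○○○○○○
○○○○○○○○
k=3  ○○○○○○○○
○○○○○○○○
○○○○○○○○
○○○○●●○○
○○○○<●○○
○○○○○○○○
○○○○○○○○
k=4  ○○○○○○○○
○○○○○○○○
○○○○○○○○
○○○○^●○○
○○○○●●○○
○○○○○○○○
○○○○○○○○
k=5  ○○○○○○○○
○○○○○○○○
○○○○○○○○
○○○<○●○○
○○○○●●○○
○○○○○○○○
○○○○○○○○
k=6  ○○○○○○○○
○○○○○○○○
○○○^○○○○
○○○●○●○○
○○○○●●○○
○○○○○○○○
○○○○○○○○
k=7  ○○○○○○○○
○○○○○○○○
○○○●>○○○
○○○●○●○○
○○○○●●○○
○○○○○○○○
○○○○○○○○
k=8  ○○○○○○○○
○○○○○○○○
○○○●●○○○
○○○●v●○○
○○○○●●○○
○○○○○○○○
○○○○○○○○
k=9  ○○○○○○○○
○○○○○○○○
○○○●●○○○
○○○<●●○○
○○○○●●○○
○○○○○○○○
○○○○○○○○
k=10  ○○○○○○○○
○○○○○○○○
○○○●●○○○
○○○○●●○○
○○○v●●○○
○○○○○○○○
○○○○○○○○
k=11  ○○○○○○○○
○○○○○○○○
○○○●●○○○
○○○○●●○○
○○<●●●○○
○○○○○○○○
○○○○○○○○
k=12  ○○○○○○○○
○○○○○○○○
○○○●●○○○
○○^○●●○○
○○●●●●○○
○○○○○○○○
○○○○○○○○
k=13  ○○○○○○○○
○○○○○○○○
○○○●●○○○
○○●>●●○○
○○●●●●○○
○○○○○○○○
○○○○○○○○
k=14  ○○○○○○○○
○○○○○○○○
○○○●●○○○
○○●●●●○○
○○●v●●○○
○○○○○○○○
○○○○○○○○
k=15  ○○○○○○○○
○○○○○○○○
○○○●●○○○
○○●●●●○○
○○●○>●○○
○○○○○○○○
○○○○○○○○
k=16  ○○○○○○○○
○○○○○○○○
○○○●●○○○
○○●●^●○○
○○●○○●○○
○○○○○○○○
○○○○○○○○
k=17  ○○○○○○○○
○○○○○○○○
○○○●●○○○
○○●<○●○○
○○●○○●○○
○○○○○○○○
○○○○○○○○
k=18  ○○○○○○○○
○○○○○○○○
○○○●●○○○
○○●○○●○○
○○●v○●○○
○○○○○○○○
○○○○○○○○
k=19  ○○○○○○○○
○○○○○○○○
○○○●●○○○
○○●○○●○○
○○<●○●○○
○○○○○○○○
○○○○○○○○
k=20  ○○○○○○○○
○○○○○○○○
○○○●●○○○
○○●○○●○○
○○○●○●○○
○○v○○○○○
○○○○○○○○
k=21  ○○○○○○○○
○○○○○○○○
○○○●●○○○
○○●○○●○○
○○○●○●○○
○<●○○○○○
○○○○○○○○
k=22  ○○○○○○○○
○○○○○○○○
○○○●●○○○
○○●○○●○○
○^○●○●○○
○●●○○○○○
○○○○○○○○
k=23  ○○○○○○○○
○○○○○○○○
○○○●●○○○
○○●○○●○○
○●>●○●○○
○●●○○○○○
○○○○○○○○
k=24  ○○○○○○○○
○○○○○○○○
○○○●●○○○
○○●○○●○○
○●●●○●○○
○●v○○○○○
○○○○○○○○
k=25  ○○○○○○○○
○○○○○○○○
○○○●●○○○
○○●○○●○○
○●●●○●○○
○●○>○○○○
○○○○○○○○
k=26  ○○○○○○○○
○○○○○○○○
○○○●●○○○
○○●○○●○○
○●●●○●○○
○●○●○○○○
○○○v○○○○
k=27  ○○○○○○○○
○○○○○○○○
○○○●●○○○
○○●○○●○○
○●●●○●○○
○●○●○○○○
○○<●○○○○
k=28  ○○○○○○○○
○○○○○○○○
○○○●●○○○
○○●○○●○○
○●●●○●○○
○●^●○○○○
○○●●○○○○
k=29  ○○○○○○○○
○○○○○○○○
○○○●●○○○
○○●○○●○○
○●●●○●○○
○●●>○○○○
○○●●○○○○
k=30  ○○○○○○○○
○○○○○○○○
○○○●●○○○
○○●○○●○○
○●●^○●○○
○●●○○○○○
○○●●○○○○

1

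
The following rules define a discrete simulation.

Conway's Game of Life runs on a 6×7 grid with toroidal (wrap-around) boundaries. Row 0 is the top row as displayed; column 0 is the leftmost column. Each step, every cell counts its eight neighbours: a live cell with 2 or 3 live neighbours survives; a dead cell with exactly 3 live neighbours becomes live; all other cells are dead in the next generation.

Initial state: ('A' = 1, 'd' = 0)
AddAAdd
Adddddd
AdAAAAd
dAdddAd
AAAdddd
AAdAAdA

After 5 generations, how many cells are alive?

10

[0] AddAAdd
Adddddd
AdAAAAd
dAdddAd
AAAdddd
AAdAAdA
[1] ddAAAAd
AdAddAd
AdAAAAd
dddddAd
dddAAAd
ddddAAA
[2] dAAdddd
ddddddd
ddAAdAd
ddAdddd
dddAddd
ddAdddA
[3] dAAdddd
dAdAddd
ddAAddd
ddAdAdd
ddAAddd
dAAAddd
[4] Adddddd
dAdAddd
dAddAdd
dAddAdd
ddddAdd
ddddddd
[5] ddddddd
AAAdddd
AAdAAdd
dddAAAd
ddddddd
ddddddd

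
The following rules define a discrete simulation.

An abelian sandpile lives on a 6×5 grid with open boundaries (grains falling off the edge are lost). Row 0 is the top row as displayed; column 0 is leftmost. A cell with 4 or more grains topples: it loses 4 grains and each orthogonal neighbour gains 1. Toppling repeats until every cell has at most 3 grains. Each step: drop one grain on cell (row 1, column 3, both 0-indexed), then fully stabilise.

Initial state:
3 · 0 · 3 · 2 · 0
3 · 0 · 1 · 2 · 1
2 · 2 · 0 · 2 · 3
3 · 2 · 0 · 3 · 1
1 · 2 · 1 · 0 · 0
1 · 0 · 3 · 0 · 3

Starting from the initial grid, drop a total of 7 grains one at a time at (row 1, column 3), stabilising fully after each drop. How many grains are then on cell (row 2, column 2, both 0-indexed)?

2

0) 3 · 0 · 3 · 2 · 0
3 · 0 · 1 · 2 · 1
2 · 2 · 0 · 2 · 3
3 · 2 · 0 · 3 · 1
1 · 2 · 1 · 0 · 0
1 · 0 · 3 · 0 · 3
1) 3 · 0 · 3 · 2 · 0
3 · 0 · 1 · 3 · 1
2 · 2 · 0 · 2 · 3
3 · 2 · 0 · 3 · 1
1 · 2 · 1 · 0 · 0
1 · 0 · 3 · 0 · 3
2) 3 · 0 · 3 · 3 · 0
3 · 0 · 2 · 0 · 2
2 · 2 · 0 · 3 · 3
3 · 2 · 0 · 3 · 1
1 · 2 · 1 · 0 · 0
1 · 0 · 3 · 0 · 3
3) 3 · 0 · 3 · 3 · 0
3 · 0 · 2 · 1 · 2
2 · 2 · 0 · 3 · 3
3 · 2 · 0 · 3 · 1
1 · 2 · 1 · 0 · 0
1 · 0 · 3 · 0 · 3
4) 3 · 0 · 3 · 3 · 0
3 · 0 · 2 · 2 · 2
2 · 2 · 0 · 3 · 3
3 · 2 · 0 · 3 · 1
1 · 2 · 1 · 0 · 0
1 · 0 · 3 · 0 · 3
5) 3 · 0 · 3 · 3 · 0
3 · 0 · 2 · 3 · 2
2 · 2 · 0 · 3 · 3
3 · 2 · 0 · 3 · 1
1 · 2 · 1 · 0 · 0
1 · 0 · 3 · 0 · 3
6) 3 · 1 · 1 · 2 · 2
3 · 1 · 1 · 0 · 1
2 · 2 · 2 · 3 · 1
3 · 2 · 1 · 0 · 3
1 · 2 · 1 · 1 · 0
1 · 0 · 3 · 0 · 3
7) 3 · 1 · 1 · 2 · 2
3 · 1 · 1 · 1 · 1
2 · 2 · 2 · 3 · 1
3 · 2 · 1 · 0 · 3
1 · 2 · 1 · 1 · 0
1 · 0 · 3 · 0 · 3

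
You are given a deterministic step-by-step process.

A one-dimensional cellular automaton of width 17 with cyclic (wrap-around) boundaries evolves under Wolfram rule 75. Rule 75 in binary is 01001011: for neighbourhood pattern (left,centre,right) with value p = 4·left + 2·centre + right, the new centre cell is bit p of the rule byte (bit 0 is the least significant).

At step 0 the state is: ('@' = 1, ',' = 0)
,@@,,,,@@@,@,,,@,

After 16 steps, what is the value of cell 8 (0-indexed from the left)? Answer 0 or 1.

0

k=0  ,@@,,,,@@@,@,,,@,
k=1  @@@,@@@@,@,,,@@,,
k=2  @,@,@,,@,,,@@@@,@
k=3  @,,,,,@,,@@@,,@,@
k=4  @,@@@@,,@@,@,@,,@
k=5  @,@,,@,@@@,,,,,@@
k=6  @,,,@,,@,@,@@@@@,
k=7  ,,@@,,@,,,,@,,,@,
k=8  @@@@,@,,@@@,,@@,,
k=9  @,,@,,,@@,@,@@@,@
k=10  @,@,,@@@@,,,@,@,@
k=11  @,,,@@,,@,@@,,,,@
k=12  @,@@@@,@,,@@,@@@@
k=13  @,@,,@,,,@@@,@,,,
k=14  ,,,,@,,@@@,@,,,@@
k=15  ,@@@,,@@,@,,,@@@@
k=16  ,@,@,@@@,,,@@@,,@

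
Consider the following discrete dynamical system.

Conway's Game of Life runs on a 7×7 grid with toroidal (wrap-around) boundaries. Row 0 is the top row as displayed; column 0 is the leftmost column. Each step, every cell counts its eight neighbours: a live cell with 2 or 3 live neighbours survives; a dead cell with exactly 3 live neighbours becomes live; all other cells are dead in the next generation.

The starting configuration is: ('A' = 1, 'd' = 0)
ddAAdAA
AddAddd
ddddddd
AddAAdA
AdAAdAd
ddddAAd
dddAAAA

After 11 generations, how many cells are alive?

4

k=0  ddAAdAA
AddAddd
ddddddd
AddAAdA
AdAAdAd
ddddAAd
dddAAAA
k=1  AdAdddd
ddAAAdA
AddAAdA
AAAAAAA
AAAdddd
ddAdddd
ddAdddd
k=2  ddAdddd
ddAdAdA
ddddddd
ddddddd
ddddAAd
ddAAddd
ddAAddd
k=3  dAAdddd
dddAddd
ddddddd
ddddddd
dddAAdd
ddAdddd
dAddddd
k=4  dAAdddd
ddAdddd
ddddddd
ddddddd
dddAddd
ddAAddd
dAddddd
k=5  dAAdddd
dAAdddd
ddddddd
ddddddd
ddAAddd
ddAAddd
dAdAddd
k=6  AddAddd
dAAdddd
ddddddd
ddddddd
ddAAddd
dAddAdd
dAdAddd
k=7  AddAddd
dAAdddd
ddddddd
ddddddd
ddAAddd
dAddAdd
AAdAAdd
k=8  AddAAdd
dAAdddd
ddddddd
ddddddd
ddAAddd
AAddAdd
AAdAAdd
k=9  AdddAdd
dAAAddd
ddddddd
ddddddd
dAAAddd
AdddAdd
dddddAA
k=10  AAAAAAA
dAAAddd
ddAdddd
ddAdddd
dAAAddd
AAAAAAA
AdddAAA
k=11  ddddddd
dddddAA
ddddddd
ddddddd
dddddAA
ddddddd
ddddddd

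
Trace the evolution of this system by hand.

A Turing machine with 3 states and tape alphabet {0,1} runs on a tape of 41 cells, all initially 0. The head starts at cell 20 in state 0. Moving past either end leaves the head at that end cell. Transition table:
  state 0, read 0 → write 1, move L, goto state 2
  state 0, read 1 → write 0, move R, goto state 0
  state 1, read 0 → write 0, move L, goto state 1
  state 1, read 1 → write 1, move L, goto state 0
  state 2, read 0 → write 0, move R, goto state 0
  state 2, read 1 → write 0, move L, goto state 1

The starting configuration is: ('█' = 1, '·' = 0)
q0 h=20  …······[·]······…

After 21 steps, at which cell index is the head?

0) q0 h=20  …······[·]······…
1) q2 h=19  …······[·]█·····…
2) q0 h=20  …······[█]······…
3) q0 h=21  …······[·]······…
4) q2 h=20  …······[·]█·····…
5) q0 h=21  …······[█]······…
6) q0 h=22  …······[·]······…
7) q2 h=21  …······[·]█·····…
8) q0 h=22  …······[█]······…
9) q0 h=23  …······[·]······…
10) q2 h=22  …······[·]█·····…
11) q0 h=23  …······[█]······…
12) q0 h=24  …······[·]······…
13) q2 h=23  …······[·]█·····…
14) q0 h=24  …······[█]······…
15) q0 h=25  …······[·]······…
16) q2 h=24  …······[·]█·····…
17) q0 h=25  …······[█]······…
18) q0 h=26  …······[·]······…
19) q2 h=25  …······[·]█·····…
20) q0 h=26  …······[█]······…
21) q0 h=27  …······[·]······…

27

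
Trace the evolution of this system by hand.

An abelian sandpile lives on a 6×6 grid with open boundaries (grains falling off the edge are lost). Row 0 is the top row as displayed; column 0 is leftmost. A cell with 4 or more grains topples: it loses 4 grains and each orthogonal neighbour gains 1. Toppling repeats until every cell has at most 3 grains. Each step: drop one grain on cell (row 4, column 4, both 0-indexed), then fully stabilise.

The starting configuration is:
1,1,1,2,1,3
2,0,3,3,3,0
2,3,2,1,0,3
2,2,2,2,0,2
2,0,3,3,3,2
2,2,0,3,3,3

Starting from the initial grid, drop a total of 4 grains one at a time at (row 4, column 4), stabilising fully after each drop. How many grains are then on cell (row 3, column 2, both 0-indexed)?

3

step 0: 1,1,1,2,1,3
2,0,3,3,3,0
2,3,2,1,0,3
2,2,2,2,0,2
2,0,3,3,3,2
2,2,0,3,3,3
step 1: 1,1,1,2,1,3
2,0,3,3,3,0
2,3,2,1,0,3
2,2,3,3,1,3
2,1,0,2,3,0
2,2,2,1,2,1
step 2: 1,1,1,2,1,3
2,0,3,3,3,0
2,3,2,1,0,3
2,2,3,3,2,3
2,1,0,3,0,1
2,2,2,1,3,1
step 3: 1,1,1,2,1,3
2,0,3,3,3,0
2,3,2,1,0,3
2,2,3,3,2,3
2,1,0,3,1,1
2,2,2,1,3,1
step 4: 1,1,1,2,1,3
2,0,3,3,3,0
2,3,2,1,0,3
2,2,3,3,2,3
2,1,0,3,2,1
2,2,2,1,3,1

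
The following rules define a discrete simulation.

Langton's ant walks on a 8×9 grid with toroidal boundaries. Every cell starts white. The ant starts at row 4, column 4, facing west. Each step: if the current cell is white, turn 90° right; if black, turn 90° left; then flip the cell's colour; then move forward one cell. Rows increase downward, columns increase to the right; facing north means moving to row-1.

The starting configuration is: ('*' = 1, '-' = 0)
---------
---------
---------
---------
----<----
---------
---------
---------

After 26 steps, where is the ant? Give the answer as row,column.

[0] ---------
---------
---------
---------
----<----
---------
---------
---------
[1] ---------
---------
---------
----^----
----*----
---------
---------
---------
[2] ---------
---------
---------
----*>---
----*----
---------
---------
---------
[3] ---------
---------
---------
----**---
----*v---
---------
---------
---------
[4] ---------
---------
---------
----**---
----<*---
---------
---------
---------
[5] ---------
---------
---------
----**---
-----*---
----v----
---------
---------
[6] ---------
---------
---------
----**---
-----*---
---<*----
---------
---------
[7] ---------
---------
---------
----**---
---^-*---
---**----
---------
---------
[8] ---------
---------
---------
----**---
---*>*---
---**----
---------
---------
[9] ---------
---------
---------
----**---
---***---
---*v----
---------
---------
[10] ---------
---------
---------
----**---
---***---
---*->---
---------
---------
[11] ---------
---------
---------
----**---
---***---
---*-*---
-----v---
---------
[12] ---------
---------
---------
----**---
---***---
---*-*---
----<*---
---------
[13] ---------
---------
---------
----**---
---***---
---*^*---
----**---
---------
[14] ---------
---------
---------
----**---
---***---
---**>---
----**---
---------
[15] ---------
---------
---------
----**---
---**^---
---**----
----**---
---------
[16] ---------
---------
---------
----**---
---*<----
---**----
----**---
---------
[17] ---------
---------
---------
----**---
---*-----
---*v----
----**---
---------
[18] ---------
---------
---------
----**---
---*-----
---*->---
----**---
---------
[19] ---------
---------
---------
----**---
---*-----
---*-*---
----*v---
---------
[20] ---------
---------
---------
----**---
---*-----
---*-*---
----*->--
---------
[21] ---------
---------
---------
----**---
---*-----
---*-*---
----*-*--
------v--
[22] ---------
---------
---------
----**---
---*-----
---*-*---
----*-*--
-----<*--
[23] ---------
---------
---------
----**---
---*-----
---*-*---
----*^*--
-----**--
[24] ---------
---------
---------
----**---
---*-----
---*-*---
----**>--
-----**--
[25] ---------
---------
---------
----**---
---*-----
---*-*^--
----**---
-----**--
[26] ---------
---------
---------
----**---
---*-----
---*-**>-
----**---
-----**--

5,7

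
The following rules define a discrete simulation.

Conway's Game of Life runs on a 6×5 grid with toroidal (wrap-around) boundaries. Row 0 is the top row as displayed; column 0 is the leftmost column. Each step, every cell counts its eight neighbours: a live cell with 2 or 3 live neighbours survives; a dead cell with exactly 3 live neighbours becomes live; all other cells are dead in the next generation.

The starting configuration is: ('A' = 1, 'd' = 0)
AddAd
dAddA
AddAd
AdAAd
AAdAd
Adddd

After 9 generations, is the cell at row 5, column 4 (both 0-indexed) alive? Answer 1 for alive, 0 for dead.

1

t=0: AddAd
dAddA
AddAd
AdAAd
AAdAd
Adddd
t=1: AAddd
dAAAd
AddAd
AddAd
AddAd
AdAdd
t=2: AddAA
dddAd
AddAd
AAAAd
AdAAd
AdAdd
t=3: AAAAd
AdAAd
AddAd
Adddd
Adddd
AdAdd
t=4: Adddd
Adddd
AdAAd
AAddd
AdddA
AdAAd
t=5: Adddd
Adddd
AdAdd
ddAAd
ddAAd
AddAd
t=6: AAddd
AdddA
ddAAA
ddddA
dAddd
dAAAd
t=7: dddAd
ddAdd
ddddd
AdAdA
AAdAd
ddddd
t=8: ddddd
ddddd
dAdAd
AdAAA
AAAAd
ddAdA
t=9: ddddd
ddddd
AAdAd
ddddd
ddddd
AdAdA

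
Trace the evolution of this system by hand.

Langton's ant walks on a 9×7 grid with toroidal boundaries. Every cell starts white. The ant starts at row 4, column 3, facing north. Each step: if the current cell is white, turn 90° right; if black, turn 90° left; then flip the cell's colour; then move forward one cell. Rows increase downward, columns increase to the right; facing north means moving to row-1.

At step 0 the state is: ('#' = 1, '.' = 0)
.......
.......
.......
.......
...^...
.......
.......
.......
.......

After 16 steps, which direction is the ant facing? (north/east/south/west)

step 0: .......
.......
.......
.......
...^...
.......
.......
.......
.......
step 1: .......
.......
.......
.......
...#>..
.......
.......
.......
.......
step 2: .......
.......
.......
.......
...##..
....v..
.......
.......
.......
step 3: .......
.......
.......
.......
...##..
...<#..
.......
.......
.......
step 4: .......
.......
.......
.......
...^#..
...##..
.......
.......
.......
step 5: .......
.......
.......
.......
..<.#..
...##..
.......
.......
.......
step 6: .......
.......
.......
..^....
..#.#..
...##..
.......
.......
.......
step 7: .......
.......
.......
..#>...
..#.#..
...##..
.......
.......
.......
step 8: .......
.......
.......
..##...
..#v#..
...##..
.......
.......
.......
step 9: .......
.......
.......
..##...
..<##..
...##..
.......
.......
.......
step 10: .......
.......
.......
..##...
...##..
..v##..
.......
.......
.......
step 11: .......
.......
.......
..##...
...##..
.<###..
.......
.......
.......
step 12: .......
.......
.......
..##...
.^.##..
.####..
.......
.......
.......
step 13: .......
.......
.......
..##...
.#>##..
.####..
.......
.......
.......
step 14: .......
.......
.......
..##...
.####..
.#v##..
.......
.......
.......
step 15: .......
.......
.......
..##...
.####..
.#.>#..
.......
.......
.......
step 16: .......
.......
.......
..##...
.##^#..
.#..#..
.......
.......
.......

north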